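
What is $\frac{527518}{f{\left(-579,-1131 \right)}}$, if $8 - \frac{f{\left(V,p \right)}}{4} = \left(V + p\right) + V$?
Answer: $\frac{263759}{4594} \approx 57.414$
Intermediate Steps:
$f{\left(V,p \right)} = 32 - 8 V - 4 p$ ($f{\left(V,p \right)} = 32 - 4 \left(\left(V + p\right) + V\right) = 32 - 4 \left(p + 2 V\right) = 32 - \left(4 p + 8 V\right) = 32 - 8 V - 4 p$)
$\frac{527518}{f{\left(-579,-1131 \right)}} = \frac{527518}{32 - -4632 - -4524} = \frac{527518}{32 + 4632 + 4524} = \frac{527518}{9188} = 527518 \cdot \frac{1}{9188} = \frac{263759}{4594}$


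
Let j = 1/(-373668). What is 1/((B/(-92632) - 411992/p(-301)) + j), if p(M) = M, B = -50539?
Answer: 372096352392/509507729665679 ≈ 0.00073031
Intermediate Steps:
j = -1/373668 ≈ -2.6762e-6
1/((B/(-92632) - 411992/p(-301)) + j) = 1/((-50539/(-92632) - 411992/(-301)) - 1/373668) = 1/((-50539*(-1/92632) - 411992*(-1/301)) - 1/373668) = 1/((50539/92632 + 58856/43) - 1/373668) = 1/(5454122169/3983176 - 1/373668) = 1/(509507729665679/372096352392) = 372096352392/509507729665679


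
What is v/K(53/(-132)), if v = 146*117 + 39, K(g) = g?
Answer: -2259972/53 ≈ -42641.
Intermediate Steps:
v = 17121 (v = 17082 + 39 = 17121)
v/K(53/(-132)) = 17121/((53/(-132))) = 17121/((53*(-1/132))) = 17121/(-53/132) = 17121*(-132/53) = -2259972/53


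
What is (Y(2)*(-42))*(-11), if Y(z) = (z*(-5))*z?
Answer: -9240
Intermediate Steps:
Y(z) = -5*z**2 (Y(z) = (-5*z)*z = -5*z**2)
(Y(2)*(-42))*(-11) = (-5*2**2*(-42))*(-11) = (-5*4*(-42))*(-11) = -20*(-42)*(-11) = 840*(-11) = -9240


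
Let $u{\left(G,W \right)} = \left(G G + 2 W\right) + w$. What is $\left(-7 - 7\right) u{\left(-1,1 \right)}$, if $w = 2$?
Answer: $-70$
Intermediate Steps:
$u{\left(G,W \right)} = 2 + G^{2} + 2 W$ ($u{\left(G,W \right)} = \left(G G + 2 W\right) + 2 = \left(G^{2} + 2 W\right) + 2 = 2 + G^{2} + 2 W$)
$\left(-7 - 7\right) u{\left(-1,1 \right)} = \left(-7 - 7\right) \left(2 + \left(-1\right)^{2} + 2 \cdot 1\right) = - 14 \left(2 + 1 + 2\right) = \left(-14\right) 5 = -70$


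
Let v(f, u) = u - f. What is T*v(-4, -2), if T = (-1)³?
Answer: -2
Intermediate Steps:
T = -1
T*v(-4, -2) = -(-2 - 1*(-4)) = -(-2 + 4) = -1*2 = -2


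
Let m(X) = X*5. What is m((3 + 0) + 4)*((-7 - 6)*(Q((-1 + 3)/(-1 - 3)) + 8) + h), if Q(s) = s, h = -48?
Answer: -10185/2 ≈ -5092.5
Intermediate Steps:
m(X) = 5*X
m((3 + 0) + 4)*((-7 - 6)*(Q((-1 + 3)/(-1 - 3)) + 8) + h) = (5*((3 + 0) + 4))*((-7 - 6)*((-1 + 3)/(-1 - 3) + 8) - 48) = (5*(3 + 4))*(-13*(2/(-4) + 8) - 48) = (5*7)*(-13*(2*(-1/4) + 8) - 48) = 35*(-13*(-1/2 + 8) - 48) = 35*(-13*15/2 - 48) = 35*(-195/2 - 48) = 35*(-291/2) = -10185/2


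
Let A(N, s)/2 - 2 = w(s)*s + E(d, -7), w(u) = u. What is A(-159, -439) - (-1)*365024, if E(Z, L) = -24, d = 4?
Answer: 750422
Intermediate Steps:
A(N, s) = -44 + 2*s² (A(N, s) = 4 + 2*(s*s - 24) = 4 + 2*(s² - 24) = 4 + 2*(-24 + s²) = 4 + (-48 + 2*s²) = -44 + 2*s²)
A(-159, -439) - (-1)*365024 = (-44 + 2*(-439)²) - (-1)*365024 = (-44 + 2*192721) - 1*(-365024) = (-44 + 385442) + 365024 = 385398 + 365024 = 750422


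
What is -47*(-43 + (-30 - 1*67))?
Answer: 6580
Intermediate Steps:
-47*(-43 + (-30 - 1*67)) = -47*(-43 + (-30 - 67)) = -47*(-43 - 97) = -47*(-140) = 6580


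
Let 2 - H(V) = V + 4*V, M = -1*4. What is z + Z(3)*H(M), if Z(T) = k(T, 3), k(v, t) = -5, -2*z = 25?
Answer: -245/2 ≈ -122.50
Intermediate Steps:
z = -25/2 (z = -½*25 = -25/2 ≈ -12.500)
Z(T) = -5
M = -4
H(V) = 2 - 5*V (H(V) = 2 - (V + 4*V) = 2 - 5*V)
z + Z(3)*H(M) = -25/2 - 5*(2 - 5*(-4)) = -25/2 - 5*(2 + 20) = -25/2 - 5*22 = -25/2 - 110 = -245/2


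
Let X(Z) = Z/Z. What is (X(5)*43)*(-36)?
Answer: -1548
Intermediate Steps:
X(Z) = 1
(X(5)*43)*(-36) = (1*43)*(-36) = 43*(-36) = -1548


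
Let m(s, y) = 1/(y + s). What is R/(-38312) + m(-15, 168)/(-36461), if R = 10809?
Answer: -60298401509/213724756296 ≈ -0.28213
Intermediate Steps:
m(s, y) = 1/(s + y)
R/(-38312) + m(-15, 168)/(-36461) = 10809/(-38312) + 1/((-15 + 168)*(-36461)) = 10809*(-1/38312) - 1/36461/153 = -10809/38312 + (1/153)*(-1/36461) = -10809/38312 - 1/5578533 = -60298401509/213724756296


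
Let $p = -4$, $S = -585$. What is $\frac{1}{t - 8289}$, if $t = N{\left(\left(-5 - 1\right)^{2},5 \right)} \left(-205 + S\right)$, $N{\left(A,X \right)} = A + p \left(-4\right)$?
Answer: $- \frac{1}{49369} \approx -2.0256 \cdot 10^{-5}$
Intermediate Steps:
$N{\left(A,X \right)} = 16 + A$ ($N{\left(A,X \right)} = A - -16 = A + 16 = 16 + A$)
$t = -41080$ ($t = \left(16 + \left(-5 - 1\right)^{2}\right) \left(-205 - 585\right) = \left(16 + \left(-6\right)^{2}\right) \left(-790\right) = \left(16 + 36\right) \left(-790\right) = 52 \left(-790\right) = -41080$)
$\frac{1}{t - 8289} = \frac{1}{-41080 - 8289} = \frac{1}{-49369} = - \frac{1}{49369}$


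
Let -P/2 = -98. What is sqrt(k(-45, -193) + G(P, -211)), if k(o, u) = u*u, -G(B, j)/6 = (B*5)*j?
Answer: sqrt(1277929) ≈ 1130.5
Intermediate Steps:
P = 196 (P = -2*(-98) = 196)
G(B, j) = -30*B*j (G(B, j) = -6*B*5*j = -6*5*B*j = -30*B*j)
k(o, u) = u**2
sqrt(k(-45, -193) + G(P, -211)) = sqrt((-193)**2 - 30*196*(-211)) = sqrt(37249 + 1240680) = sqrt(1277929)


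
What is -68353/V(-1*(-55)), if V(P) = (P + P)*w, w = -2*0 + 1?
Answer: -68353/110 ≈ -621.39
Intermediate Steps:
w = 1 (w = 0 + 1 = 1)
V(P) = 2*P (V(P) = (P + P)*1 = (2*P)*1 = 2*P)
-68353/V(-1*(-55)) = -68353/(2*(-1*(-55))) = -68353/(2*55) = -68353/110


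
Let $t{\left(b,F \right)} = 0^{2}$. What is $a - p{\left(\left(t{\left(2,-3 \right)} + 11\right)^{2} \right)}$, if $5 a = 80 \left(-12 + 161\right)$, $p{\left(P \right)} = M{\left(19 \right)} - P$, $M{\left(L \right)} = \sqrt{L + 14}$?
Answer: $2505 - \sqrt{33} \approx 2499.3$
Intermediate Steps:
$M{\left(L \right)} = \sqrt{14 + L}$
$t{\left(b,F \right)} = 0$
$p{\left(P \right)} = \sqrt{33} - P$ ($p{\left(P \right)} = \sqrt{14 + 19} - P = \sqrt{33} - P$)
$a = 2384$ ($a = \frac{80 \left(-12 + 161\right)}{5} = \frac{80 \cdot 149}{5} = \frac{1}{5} \cdot 11920 = 2384$)
$a - p{\left(\left(t{\left(2,-3 \right)} + 11\right)^{2} \right)} = 2384 - \left(\sqrt{33} - \left(0 + 11\right)^{2}\right) = 2384 - \left(\sqrt{33} - 11^{2}\right) = 2384 - \left(\sqrt{33} - 121\right) = 2384 - \left(-121 + \sqrt{33}\right) = 2384 + \left(121 - \sqrt{33}\right) = 2505 - \sqrt{33}$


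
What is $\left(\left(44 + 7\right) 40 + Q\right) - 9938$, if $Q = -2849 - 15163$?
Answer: $-25910$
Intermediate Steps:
$Q = -18012$ ($Q = -2849 - 15163 = -18012$)
$\left(\left(44 + 7\right) 40 + Q\right) - 9938 = \left(\left(44 + 7\right) 40 - 18012\right) - 9938 = \left(51 \cdot 40 - 18012\right) - 9938 = \left(2040 - 18012\right) - 9938 = -15972 - 9938 = -25910$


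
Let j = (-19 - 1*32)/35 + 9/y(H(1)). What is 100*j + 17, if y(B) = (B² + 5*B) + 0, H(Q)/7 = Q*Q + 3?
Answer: -9836/77 ≈ -127.74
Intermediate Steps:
H(Q) = 21 + 7*Q² (H(Q) = 7*(Q*Q + 3) = 7*(Q² + 3) = 7*(3 + Q²) = 21 + 7*Q²)
y(B) = B² + 5*B
j = -2229/1540 (j = (-19 - 1*32)/35 + 9/(((21 + 7*1²)*(5 + (21 + 7*1²)))) = (-19 - 32)*(1/35) + 9/(((21 + 7*1)*(5 + (21 + 7*1)))) = -51*1/35 + 9/(((21 + 7)*(5 + (21 + 7)))) = -51/35 + 9/((28*(5 + 28))) = -51/35 + 9/((28*33)) = -51/35 + 9/924 = -51/35 + 9*(1/924) = -51/35 + 3/308 = -2229/1540 ≈ -1.4474)
100*j + 17 = 100*(-2229/1540) + 17 = -11145/77 + 17 = -9836/77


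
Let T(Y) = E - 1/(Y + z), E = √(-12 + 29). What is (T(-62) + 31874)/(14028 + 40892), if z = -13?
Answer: 2390551/4119000 + √17/54920 ≈ 0.58045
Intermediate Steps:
E = √17 ≈ 4.1231
T(Y) = √17 - 1/(-13 + Y) (T(Y) = √17 - 1/(Y - 13) = √17 - 1/(-13 + Y))
(T(-62) + 31874)/(14028 + 40892) = ((-1 - 13*√17 - 62*√17)/(-13 - 62) + 31874)/(14028 + 40892) = ((-1 - 75*√17)/(-75) + 31874)/54920 = (-(-1 - 75*√17)/75 + 31874)*(1/54920) = ((1/75 + √17) + 31874)*(1/54920) = (2390551/75 + √17)*(1/54920) = 2390551/4119000 + √17/54920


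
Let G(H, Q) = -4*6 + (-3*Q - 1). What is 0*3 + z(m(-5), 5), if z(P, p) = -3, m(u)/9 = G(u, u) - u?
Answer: -3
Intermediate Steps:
G(H, Q) = -25 - 3*Q (G(H, Q) = -24 + (-1 - 3*Q) = -25 - 3*Q)
m(u) = -225 - 36*u (m(u) = 9*((-25 - 3*u) - u) = 9*(-25 - 4*u) = -225 - 36*u)
0*3 + z(m(-5), 5) = 0*3 - 3 = 0 - 3 = -3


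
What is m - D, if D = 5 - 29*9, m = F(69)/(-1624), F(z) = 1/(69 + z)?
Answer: 57372671/224112 ≈ 256.00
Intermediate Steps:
m = -1/224112 (m = 1/((69 + 69)*(-1624)) = -1/1624/138 = (1/138)*(-1/1624) = -1/224112 ≈ -4.4621e-6)
D = -256 (D = 5 - 261 = -256)
m - D = -1/224112 - 1*(-256) = -1/224112 + 256 = 57372671/224112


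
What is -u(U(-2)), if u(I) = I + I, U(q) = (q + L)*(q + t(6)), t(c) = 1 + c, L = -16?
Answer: 180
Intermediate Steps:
U(q) = (-16 + q)*(7 + q) (U(q) = (q - 16)*(q + (1 + 6)) = (-16 + q)*(q + 7) = (-16 + q)*(7 + q))
u(I) = 2*I
-u(U(-2)) = -2*(-112 + (-2)² - 9*(-2)) = -2*(-112 + 4 + 18) = -2*(-90) = -1*(-180) = 180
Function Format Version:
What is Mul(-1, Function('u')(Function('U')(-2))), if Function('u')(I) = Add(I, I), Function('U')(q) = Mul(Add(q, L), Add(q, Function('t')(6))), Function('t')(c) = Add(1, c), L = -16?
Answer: 180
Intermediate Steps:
Function('U')(q) = Mul(Add(-16, q), Add(7, q)) (Function('U')(q) = Mul(Add(q, -16), Add(q, Add(1, 6))) = Mul(Add(-16, q), Add(q, 7)) = Mul(Add(-16, q), Add(7, q)))
Function('u')(I) = Mul(2, I)
Mul(-1, Function('u')(Function('U')(-2))) = Mul(-1, Mul(2, Add(-112, Pow(-2, 2), Mul(-9, -2)))) = Mul(-1, Mul(2, Add(-112, 4, 18))) = Mul(-1, Mul(2, -90)) = Mul(-1, -180) = 180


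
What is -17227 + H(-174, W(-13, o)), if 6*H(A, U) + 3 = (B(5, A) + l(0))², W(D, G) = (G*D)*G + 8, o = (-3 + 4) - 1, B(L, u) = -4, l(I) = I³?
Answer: -103349/6 ≈ -17225.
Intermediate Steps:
o = 0 (o = 1 - 1 = 0)
W(D, G) = 8 + D*G² (W(D, G) = (D*G)*G + 8 = D*G² + 8 = 8 + D*G²)
H(A, U) = 13/6 (H(A, U) = -½ + (-4 + 0³)²/6 = -½ + (-4 + 0)²/6 = -½ + (⅙)*(-4)² = -½ + (⅙)*16 = -½ + 8/3 = 13/6)
-17227 + H(-174, W(-13, o)) = -17227 + 13/6 = -103349/6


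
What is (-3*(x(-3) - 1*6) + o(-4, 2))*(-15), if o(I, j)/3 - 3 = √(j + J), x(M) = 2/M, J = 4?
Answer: -435 - 45*√6 ≈ -545.23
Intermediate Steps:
o(I, j) = 9 + 3*√(4 + j) (o(I, j) = 9 + 3*√(j + 4) = 9 + 3*√(4 + j))
(-3*(x(-3) - 1*6) + o(-4, 2))*(-15) = (-3*(2/(-3) - 1*6) + (9 + 3*√(4 + 2)))*(-15) = (-3*(2*(-⅓) - 6) + (9 + 3*√6))*(-15) = (-3*(-⅔ - 6) + (9 + 3*√6))*(-15) = (-3*(-20/3) + (9 + 3*√6))*(-15) = (20 + (9 + 3*√6))*(-15) = (29 + 3*√6)*(-15) = -435 - 45*√6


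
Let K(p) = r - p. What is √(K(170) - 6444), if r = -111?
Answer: 5*I*√269 ≈ 82.006*I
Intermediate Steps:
K(p) = -111 - p
√(K(170) - 6444) = √((-111 - 1*170) - 6444) = √((-111 - 170) - 6444) = √(-281 - 6444) = √(-6725) = 5*I*√269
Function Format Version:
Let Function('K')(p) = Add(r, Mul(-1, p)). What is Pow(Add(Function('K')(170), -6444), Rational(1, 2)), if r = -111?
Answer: Mul(5, I, Pow(269, Rational(1, 2))) ≈ Mul(82.006, I)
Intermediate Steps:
Function('K')(p) = Add(-111, Mul(-1, p))
Pow(Add(Function('K')(170), -6444), Rational(1, 2)) = Pow(Add(Add(-111, Mul(-1, 170)), -6444), Rational(1, 2)) = Pow(Add(Add(-111, -170), -6444), Rational(1, 2)) = Pow(Add(-281, -6444), Rational(1, 2)) = Pow(-6725, Rational(1, 2)) = Mul(5, I, Pow(269, Rational(1, 2)))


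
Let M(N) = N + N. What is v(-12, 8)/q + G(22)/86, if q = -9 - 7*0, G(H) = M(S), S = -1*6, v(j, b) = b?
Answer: -398/387 ≈ -1.0284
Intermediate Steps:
S = -6
M(N) = 2*N
G(H) = -12 (G(H) = 2*(-6) = -12)
q = -9 (q = -9 + 0 = -9)
v(-12, 8)/q + G(22)/86 = 8/(-9) - 12/86 = 8*(-1/9) - 12*1/86 = -8/9 - 6/43 = -398/387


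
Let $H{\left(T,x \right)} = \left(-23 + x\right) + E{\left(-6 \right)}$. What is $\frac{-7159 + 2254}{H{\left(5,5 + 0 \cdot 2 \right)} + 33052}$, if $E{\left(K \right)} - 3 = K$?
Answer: $- \frac{4905}{33031} \approx -0.1485$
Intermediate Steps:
$E{\left(K \right)} = 3 + K$
$H{\left(T,x \right)} = -26 + x$ ($H{\left(T,x \right)} = \left(-23 + x\right) + \left(3 - 6\right) = \left(-23 + x\right) - 3 = -26 + x$)
$\frac{-7159 + 2254}{H{\left(5,5 + 0 \cdot 2 \right)} + 33052} = \frac{-7159 + 2254}{\left(-26 + \left(5 + 0 \cdot 2\right)\right) + 33052} = - \frac{4905}{\left(-26 + \left(5 + 0\right)\right) + 33052} = - \frac{4905}{\left(-26 + 5\right) + 33052} = - \frac{4905}{-21 + 33052} = - \frac{4905}{33031}$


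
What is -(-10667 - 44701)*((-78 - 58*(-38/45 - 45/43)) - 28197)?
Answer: -335283403256/215 ≈ -1.5595e+9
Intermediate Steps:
-(-10667 - 44701)*((-78 - 58*(-38/45 - 45/43)) - 28197) = -(-55368)*((-78 - 58*(-38*1/45 - 45*1/43)) - 28197) = -(-55368)*((-78 - 58*(-38/45 - 45/43)) - 28197) = -(-55368)*((-78 - 58*(-3659/1935)) - 28197) = -(-55368)*((-78 + 212222/1935) - 28197) = -(-55368)*(61292/1935 - 28197) = -(-55368)*(-54499903)/1935 = -1*335283403256/215 = -335283403256/215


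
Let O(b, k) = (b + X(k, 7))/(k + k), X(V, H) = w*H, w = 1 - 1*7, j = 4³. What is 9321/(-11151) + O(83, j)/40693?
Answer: -16183290931/19360752768 ≈ -0.83588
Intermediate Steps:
j = 64
w = -6 (w = 1 - 7 = -6)
X(V, H) = -6*H
O(b, k) = (-42 + b)/(2*k) (O(b, k) = (b - 6*7)/(k + k) = (b - 42)/((2*k)) = (-42 + b)*(1/(2*k)) = (-42 + b)/(2*k))
9321/(-11151) + O(83, j)/40693 = 9321/(-11151) + ((½)*(-42 + 83)/64)/40693 = 9321*(-1/11151) + ((½)*(1/64)*41)*(1/40693) = -3107/3717 + (41/128)*(1/40693) = -3107/3717 + 41/5208704 = -16183290931/19360752768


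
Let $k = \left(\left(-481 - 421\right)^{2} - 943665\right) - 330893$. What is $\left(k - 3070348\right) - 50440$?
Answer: $-3581742$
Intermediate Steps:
$k = -460954$ ($k = \left(\left(-902\right)^{2} - 943665\right) - 330893 = \left(813604 - 943665\right) - 330893 = -130061 - 330893 = -460954$)
$\left(k - 3070348\right) - 50440 = \left(-460954 - 3070348\right) - 50440 = -3531302 - 50440 = -3581742$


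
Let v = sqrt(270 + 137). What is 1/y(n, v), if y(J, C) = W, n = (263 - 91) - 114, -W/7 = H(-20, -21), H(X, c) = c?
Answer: 1/147 ≈ 0.0068027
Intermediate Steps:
W = 147 (W = -7*(-21) = 147)
v = sqrt(407) ≈ 20.174
n = 58 (n = 172 - 114 = 58)
y(J, C) = 147
1/y(n, v) = 1/147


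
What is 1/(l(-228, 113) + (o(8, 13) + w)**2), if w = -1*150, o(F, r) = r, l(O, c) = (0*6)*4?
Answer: 1/18769 ≈ 5.3279e-5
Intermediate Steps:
l(O, c) = 0 (l(O, c) = 0*4 = 0)
w = -150
1/(l(-228, 113) + (o(8, 13) + w)**2) = 1/(0 + (13 - 150)**2) = 1/(0 + (-137)**2) = 1/(0 + 18769) = 1/18769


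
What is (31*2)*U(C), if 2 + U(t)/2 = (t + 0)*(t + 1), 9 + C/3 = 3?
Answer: 37696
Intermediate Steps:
C = -18 (C = -27 + 3*3 = -27 + 9 = -18)
U(t) = -4 + 2*t*(1 + t) (U(t) = -4 + 2*((t + 0)*(t + 1)) = -4 + 2*(t*(1 + t)) = -4 + 2*t*(1 + t))
(31*2)*U(C) = (31*2)*(-4 + 2*(-18) + 2*(-18)²) = 62*(-4 - 36 + 2*324) = 62*(-4 - 36 + 648) = 62*608 = 37696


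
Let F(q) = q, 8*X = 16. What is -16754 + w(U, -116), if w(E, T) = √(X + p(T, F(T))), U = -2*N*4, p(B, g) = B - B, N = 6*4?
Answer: -16754 + √2 ≈ -16753.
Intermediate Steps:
N = 24
X = 2 (X = (⅛)*16 = 2)
p(B, g) = 0
U = -192 (U = -2*24*4 = -48*4 = -192)
w(E, T) = √2 (w(E, T) = √(2 + 0) = √2)
-16754 + w(U, -116) = -16754 + √2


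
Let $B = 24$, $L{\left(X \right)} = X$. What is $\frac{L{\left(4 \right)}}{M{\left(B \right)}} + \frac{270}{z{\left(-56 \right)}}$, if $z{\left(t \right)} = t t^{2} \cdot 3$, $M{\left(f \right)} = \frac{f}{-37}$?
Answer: $- \frac{1624583}{263424} \approx -6.1672$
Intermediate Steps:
$M{\left(f \right)} = - \frac{f}{37}$ ($M{\left(f \right)} = f \left(- \frac{1}{37}\right) = - \frac{f}{37}$)
$z{\left(t \right)} = 3 t^{3}$ ($z{\left(t \right)} = t^{3} \cdot 3 = 3 t^{3}$)
$\frac{L{\left(4 \right)}}{M{\left(B \right)}} + \frac{270}{z{\left(-56 \right)}} = \frac{4}{\left(- \frac{1}{37}\right) 24} + \frac{270}{3 \left(-56\right)^{3}} = \frac{4}{- \frac{24}{37}} + \frac{270}{3 \left(-175616\right)} = 4 \left(- \frac{37}{24}\right) + \frac{270}{-526848} = - \frac{37}{6} + 270 \left(- \frac{1}{526848}\right) = - \frac{37}{6} - \frac{45}{87808} = - \frac{1624583}{263424}$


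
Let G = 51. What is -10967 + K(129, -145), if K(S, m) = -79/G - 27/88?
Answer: -49228225/4488 ≈ -10969.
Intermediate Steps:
K(S, m) = -8329/4488 (K(S, m) = -79/51 - 27/88 = -8329/4488)
-10967 + K(129, -145) = -10967 - 8329/4488 = -49228225/4488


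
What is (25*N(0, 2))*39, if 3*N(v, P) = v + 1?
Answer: 325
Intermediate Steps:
N(v, P) = ⅓ + v/3 (N(v, P) = (v + 1)/3 = (1 + v)/3 = ⅓ + v/3)
(25*N(0, 2))*39 = (25*(⅓ + (⅓)*0))*39 = (25*(⅓ + 0))*39 = (25*(⅓))*39 = (25/3)*39 = 325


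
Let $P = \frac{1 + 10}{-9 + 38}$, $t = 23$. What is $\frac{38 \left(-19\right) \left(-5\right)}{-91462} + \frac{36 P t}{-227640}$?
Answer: $- \frac{146813497}{3593999290} \approx -0.04085$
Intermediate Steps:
$P = \frac{11}{29} \approx 0.37931$
$\frac{38 \left(-19\right) \left(-5\right)}{-91462} + \frac{36 P t}{-227640} = \frac{38 \left(-19\right) \left(-5\right)}{-91462} + \frac{36 \cdot \frac{11}{29} \cdot 23}{-227640} = \left(-722\right) \left(-5\right) \left(- \frac{1}{91462}\right) + \frac{396}{29} \cdot 23 \left(- \frac{1}{227640}\right) = 3610 \left(- \frac{1}{91462}\right) + \frac{9108}{29} \left(- \frac{1}{227640}\right) = - \frac{1805}{45731} - \frac{759}{550130} = - \frac{146813497}{3593999290}$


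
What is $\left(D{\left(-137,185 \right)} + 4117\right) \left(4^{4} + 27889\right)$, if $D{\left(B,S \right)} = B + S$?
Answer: $117223925$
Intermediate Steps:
$\left(D{\left(-137,185 \right)} + 4117\right) \left(4^{4} + 27889\right) = \left(\left(-137 + 185\right) + 4117\right) \left(4^{4} + 27889\right) = \left(48 + 4117\right) \left(256 + 27889\right) = 4165 \cdot 28145 = 117223925$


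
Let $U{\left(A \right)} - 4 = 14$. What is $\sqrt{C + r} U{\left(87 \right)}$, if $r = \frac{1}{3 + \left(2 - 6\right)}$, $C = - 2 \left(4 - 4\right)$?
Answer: $18 i \approx 18.0 i$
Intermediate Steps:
$U{\left(A \right)} = 18$ ($U{\left(A \right)} = 4 + 14 = 18$)
$C = 0$ ($C = \left(-2\right) 0 = 0$)
$r = -1$ ($r = \frac{1}{3 + \left(2 - 6\right)} = \frac{1}{3 - 4} = \frac{1}{-1} = -1$)
$\sqrt{C + r} U{\left(87 \right)} = \sqrt{0 - 1} \cdot 18 = \sqrt{-1} \cdot 18 = i 18 = 18 i$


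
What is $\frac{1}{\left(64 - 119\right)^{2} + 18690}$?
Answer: $\frac{1}{21715} \approx 4.6051 \cdot 10^{-5}$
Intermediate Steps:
$\frac{1}{\left(64 - 119\right)^{2} + 18690} = \frac{1}{\left(-55\right)^{2} + 18690} = \frac{1}{3025 + 18690} = \frac{1}{21715}$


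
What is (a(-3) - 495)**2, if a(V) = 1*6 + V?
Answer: 242064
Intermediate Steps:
a(V) = 6 + V
(a(-3) - 495)**2 = ((6 - 3) - 495)**2 = (3 - 495)**2 = (-492)**2 = 242064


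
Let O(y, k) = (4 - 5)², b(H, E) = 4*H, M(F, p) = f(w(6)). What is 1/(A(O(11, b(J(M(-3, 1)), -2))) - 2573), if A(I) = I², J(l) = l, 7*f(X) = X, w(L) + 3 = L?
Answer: -1/2572 ≈ -0.00038880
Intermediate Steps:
w(L) = -3 + L
f(X) = X/7
M(F, p) = 3/7 (M(F, p) = (-3 + 6)/7 = (⅐)*3 = 3/7)
O(y, k) = 1 (O(y, k) = (-1)² = 1)
1/(A(O(11, b(J(M(-3, 1)), -2))) - 2573) = 1/(1² - 2573) = 1/(1 - 2573) = 1/(-2572) = -1/2572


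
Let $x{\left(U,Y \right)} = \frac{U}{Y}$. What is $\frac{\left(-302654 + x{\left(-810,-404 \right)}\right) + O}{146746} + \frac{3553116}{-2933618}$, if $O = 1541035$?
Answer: $\frac{314265248481767}{43480167409828} \approx 7.2278$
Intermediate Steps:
$\frac{\left(-302654 + x{\left(-810,-404 \right)}\right) + O}{146746} + \frac{3553116}{-2933618} = \frac{\left(-302654 - \frac{810}{-404}\right) + 1541035}{146746} + \frac{3553116}{-2933618} = \left(\left(-302654 - - \frac{405}{202}\right) + 1541035\right) \frac{1}{146746} + 3553116 \left(- \frac{1}{2933618}\right) = \left(\left(-302654 + \frac{405}{202}\right) + 1541035\right) \frac{1}{146746} - \frac{1776558}{1466809} = \left(- \frac{61135703}{202} + 1541035\right) \frac{1}{146746} - \frac{1776558}{1466809} = \frac{250153367}{202} \cdot \frac{1}{146746} - \frac{1776558}{1466809} = \frac{250153367}{29642692} - \frac{1776558}{1466809} = \frac{314265248481767}{43480167409828}$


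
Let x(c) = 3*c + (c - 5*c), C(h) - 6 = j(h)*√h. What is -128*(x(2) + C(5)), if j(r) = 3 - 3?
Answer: -512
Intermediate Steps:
j(r) = 0
C(h) = 6 (C(h) = 6 + 0*√h = 6 + 0 = 6)
x(c) = -c (x(c) = 3*c - 4*c = -c)
-128*(x(2) + C(5)) = -128*(-1*2 + 6) = -128*(-2 + 6) = -128*4 = -512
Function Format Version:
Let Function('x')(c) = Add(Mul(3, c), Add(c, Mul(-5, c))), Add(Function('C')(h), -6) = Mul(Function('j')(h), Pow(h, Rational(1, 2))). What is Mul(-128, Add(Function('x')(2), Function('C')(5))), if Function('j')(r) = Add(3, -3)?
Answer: -512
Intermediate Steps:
Function('j')(r) = 0
Function('C')(h) = 6 (Function('C')(h) = Add(6, Mul(0, Pow(h, Rational(1, 2)))) = Add(6, 0) = 6)
Function('x')(c) = Mul(-1, c) (Function('x')(c) = Add(Mul(3, c), Mul(-4, c)) = Mul(-1, c))
Mul(-128, Add(Function('x')(2), Function('C')(5))) = Mul(-128, Add(Mul(-1, 2), 6)) = Mul(-128, Add(-2, 6)) = Mul(-128, 4) = -512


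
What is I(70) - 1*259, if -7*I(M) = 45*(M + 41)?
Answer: -6808/7 ≈ -972.57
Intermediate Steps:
I(M) = -1845/7 - 45*M/7 (I(M) = -45*(M + 41)/7 = -45*(41 + M)/7 = -(1845 + 45*M)/7 = -1845/7 - 45*M/7)
I(70) - 1*259 = (-1845/7 - 45/7*70) - 1*259 = (-1845/7 - 450) - 259 = -4995/7 - 259 = -6808/7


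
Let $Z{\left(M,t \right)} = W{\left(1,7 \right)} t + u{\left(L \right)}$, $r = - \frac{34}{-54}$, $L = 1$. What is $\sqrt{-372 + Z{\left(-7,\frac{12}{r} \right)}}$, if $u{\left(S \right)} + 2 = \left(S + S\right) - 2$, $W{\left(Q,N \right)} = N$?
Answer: $\frac{i \sqrt{69530}}{17} \approx 15.511 i$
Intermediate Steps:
$u{\left(S \right)} = -4 + 2 S$ ($u{\left(S \right)} = -2 + \left(\left(S + S\right) - 2\right) = -2 + \left(2 S - 2\right) = -2 + \left(-2 + 2 S\right) = -4 + 2 S$)
$r = \frac{17}{27}$ ($r = \left(-34\right) \left(- \frac{1}{54}\right) = \frac{17}{27} \approx 0.62963$)
$Z{\left(M,t \right)} = -2 + 7 t$ ($Z{\left(M,t \right)} = 7 t + \left(-4 + 2 \cdot 1\right) = 7 t + \left(-4 + 2\right) = 7 t - 2 = -2 + 7 t$)
$\sqrt{-372 + Z{\left(-7,\frac{12}{r} \right)}} = \sqrt{-372 - \left(2 - 7 \frac{12}{\frac{17}{27}}\right)} = \sqrt{-372 - \left(2 - 7 \cdot 12 \cdot \frac{27}{17}\right)} = \sqrt{-372 + \left(-2 + 7 \cdot \frac{324}{17}\right)} = \sqrt{-372 + \left(-2 + \frac{2268}{17}\right)} = \sqrt{-372 + \frac{2234}{17}} = \sqrt{- \frac{4090}{17}} = \frac{i \sqrt{69530}}{17}$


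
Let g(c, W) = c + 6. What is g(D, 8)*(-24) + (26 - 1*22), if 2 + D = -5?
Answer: 28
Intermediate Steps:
D = -7 (D = -2 - 5 = -7)
g(c, W) = 6 + c
g(D, 8)*(-24) + (26 - 1*22) = (6 - 7)*(-24) + (26 - 1*22) = -1*(-24) + (26 - 22) = 24 + 4 = 28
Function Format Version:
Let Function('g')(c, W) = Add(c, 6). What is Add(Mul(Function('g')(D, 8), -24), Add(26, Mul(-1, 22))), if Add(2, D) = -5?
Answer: 28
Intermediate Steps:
D = -7 (D = Add(-2, -5) = -7)
Function('g')(c, W) = Add(6, c)
Add(Mul(Function('g')(D, 8), -24), Add(26, Mul(-1, 22))) = Add(Mul(Add(6, -7), -24), Add(26, Mul(-1, 22))) = Add(Mul(-1, -24), Add(26, -22)) = Add(24, 4) = 28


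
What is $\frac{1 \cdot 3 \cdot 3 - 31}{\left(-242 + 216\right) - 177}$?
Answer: $\frac{22}{203} \approx 0.10837$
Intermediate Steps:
$\frac{1 \cdot 3 \cdot 3 - 31}{\left(-242 + 216\right) - 177} = \frac{3 \cdot 3 - 31}{-26 - 177} = \frac{9 - 31}{-203} = \left(-22\right) \left(- \frac{1}{203}\right) = \frac{22}{203}$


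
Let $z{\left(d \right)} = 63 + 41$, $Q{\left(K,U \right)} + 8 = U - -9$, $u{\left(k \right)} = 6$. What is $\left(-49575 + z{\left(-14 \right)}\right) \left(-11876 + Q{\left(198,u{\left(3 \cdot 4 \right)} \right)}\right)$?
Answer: $587171299$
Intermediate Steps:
$Q{\left(K,U \right)} = 1 + U$ ($Q{\left(K,U \right)} = -8 + \left(U - -9\right) = -8 + \left(U + 9\right) = -8 + \left(9 + U\right) = 1 + U$)
$z{\left(d \right)} = 104$
$\left(-49575 + z{\left(-14 \right)}\right) \left(-11876 + Q{\left(198,u{\left(3 \cdot 4 \right)} \right)}\right) = \left(-49575 + 104\right) \left(-11876 + \left(1 + 6\right)\right) = - 49471 \left(-11876 + 7\right) = \left(-49471\right) \left(-11869\right) = 587171299$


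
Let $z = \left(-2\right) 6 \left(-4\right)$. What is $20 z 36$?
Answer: $34560$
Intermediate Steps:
$z = 48$ ($z = \left(-12\right) \left(-4\right) = 48$)
$20 z 36 = 20 \cdot 48 \cdot 36 = 960 \cdot 36 = 34560$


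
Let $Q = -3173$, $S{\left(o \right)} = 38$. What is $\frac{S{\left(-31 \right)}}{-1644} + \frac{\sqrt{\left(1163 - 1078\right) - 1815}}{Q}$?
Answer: $- \frac{19}{822} - \frac{i \sqrt{1730}}{3173} \approx -0.023114 - 0.013109 i$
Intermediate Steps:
$\frac{S{\left(-31 \right)}}{-1644} + \frac{\sqrt{\left(1163 - 1078\right) - 1815}}{Q} = \frac{38}{-1644} + \frac{\sqrt{\left(1163 - 1078\right) - 1815}}{-3173} = 38 \left(- \frac{1}{1644}\right) + \sqrt{85 - 1815} \left(- \frac{1}{3173}\right) = - \frac{19}{822} + \sqrt{-1730} \left(- \frac{1}{3173}\right) = - \frac{19}{822} + i \sqrt{1730} \left(- \frac{1}{3173}\right) = - \frac{19}{822} - \frac{i \sqrt{1730}}{3173}$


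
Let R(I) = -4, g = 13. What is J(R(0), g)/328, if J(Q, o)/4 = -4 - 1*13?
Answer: -17/82 ≈ -0.20732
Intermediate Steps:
J(Q, o) = -68 (J(Q, o) = 4*(-4 - 1*13) = 4*(-4 - 13) = 4*(-17) = -68)
J(R(0), g)/328 = -68/328 = -68*1/328 = -17/82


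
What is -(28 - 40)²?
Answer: -144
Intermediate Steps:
-(28 - 40)² = -1*(-12)² = -1*144 = -144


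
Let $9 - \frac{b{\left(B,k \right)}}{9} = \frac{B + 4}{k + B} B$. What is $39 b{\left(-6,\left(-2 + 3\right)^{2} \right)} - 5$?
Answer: $\frac{19982}{5} \approx 3996.4$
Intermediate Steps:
$b{\left(B,k \right)} = 81 - \frac{9 B \left(4 + B\right)}{B + k}$ ($b{\left(B,k \right)} = 81 - 9 \frac{B + 4}{k + B} B = 81 - 9 \frac{4 + B}{B + k} B = 81 - 9 \frac{B \left(4 + B\right)}{B + k} = 81 - \frac{9 B \left(4 + B\right)}{B + k}$)
$39 b{\left(-6,\left(-2 + 3\right)^{2} \right)} - 5 = 39 \frac{9 \left(- \left(-6\right)^{2} + 5 \left(-6\right) + 9 \left(-2 + 3\right)^{2}\right)}{-6 + \left(-2 + 3\right)^{2}} - 5 = 39 \frac{9 \left(\left(-1\right) 36 - 30 + 9 \cdot 1^{2}\right)}{-6 + 1^{2}} - 5 = 39 \frac{9 \left(-36 - 30 + 9 \cdot 1\right)}{-6 + 1} - 5 = 39 \frac{9 \left(-36 - 30 + 9\right)}{-5} - 5 = 39 \cdot 9 \left(- \frac{1}{5}\right) \left(-57\right) - 5 = 39 \cdot \frac{513}{5} - 5 = \frac{20007}{5} - 5 = \frac{19982}{5}$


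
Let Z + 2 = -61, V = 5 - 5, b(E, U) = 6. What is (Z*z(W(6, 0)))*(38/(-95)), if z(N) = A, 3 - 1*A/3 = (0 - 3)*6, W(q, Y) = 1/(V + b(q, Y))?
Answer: 7938/5 ≈ 1587.6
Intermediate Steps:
V = 0
W(q, Y) = ⅙ (W(q, Y) = 1/(0 + 6) = 1/6 = ⅙)
Z = -63 (Z = -2 - 61 = -63)
A = 63 (A = 9 - 3*(0 - 3)*6 = 9 - (-9)*6 = 9 - 3*(-18) = 9 + 54 = 63)
z(N) = 63
(Z*z(W(6, 0)))*(38/(-95)) = (-63*63)*(38/(-95)) = -150822*(-1)/95 = -3969*(-⅖) = 7938/5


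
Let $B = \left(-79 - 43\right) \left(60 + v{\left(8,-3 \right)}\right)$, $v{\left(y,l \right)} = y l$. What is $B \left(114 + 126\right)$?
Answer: $-1054080$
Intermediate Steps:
$v{\left(y,l \right)} = l y$
$B = -4392$ ($B = \left(-79 - 43\right) \left(60 - 24\right) = - 122 \left(60 - 24\right) = \left(-122\right) 36 = -4392$)
$B \left(114 + 126\right) = - 4392 \left(114 + 126\right) = \left(-4392\right) 240 = -1054080$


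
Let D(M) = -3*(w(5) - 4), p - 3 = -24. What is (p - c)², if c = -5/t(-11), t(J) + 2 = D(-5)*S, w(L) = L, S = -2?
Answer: 6241/16 ≈ 390.06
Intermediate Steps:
p = -21 (p = 3 - 24 = -21)
D(M) = -3 (D(M) = -3*(5 - 4) = -3*1 = -3)
t(J) = 4 (t(J) = -2 - 3*(-2) = -2 + 6 = 4)
c = -5/4 ≈ -1.2500
(p - c)² = (-21 - 1*(-5/4))² = (-21 + 5/4)² = (-79/4)² = 6241/16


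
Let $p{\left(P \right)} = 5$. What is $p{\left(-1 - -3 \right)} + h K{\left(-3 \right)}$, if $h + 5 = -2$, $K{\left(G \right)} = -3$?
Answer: $26$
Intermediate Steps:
$h = -7$ ($h = -5 - 2 = -7$)
$p{\left(-1 - -3 \right)} + h K{\left(-3 \right)} = 5 - -21 = 5 + 21 = 26$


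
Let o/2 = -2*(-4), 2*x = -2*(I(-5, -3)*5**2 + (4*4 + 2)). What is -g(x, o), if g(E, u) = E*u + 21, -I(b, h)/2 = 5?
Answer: -3733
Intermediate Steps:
I(b, h) = -10 (I(b, h) = -2*5 = -10)
x = 232 (x = (-2*(-10*5**2 + (4*4 + 2)))/2 = (-2*(-10*25 + (16 + 2)))/2 = (-2*(-250 + 18))/2 = (-2*(-232))/2 = (1/2)*464 = 232)
o = 16 (o = 2*(-2*(-4)) = 2*8 = 16)
g(E, u) = 21 + E*u
-g(x, o) = -(21 + 232*16) = -(21 + 3712) = -1*3733 = -3733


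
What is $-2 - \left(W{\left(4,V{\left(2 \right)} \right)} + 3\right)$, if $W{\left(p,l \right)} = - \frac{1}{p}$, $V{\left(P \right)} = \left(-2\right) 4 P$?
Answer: $- \frac{19}{4} \approx -4.75$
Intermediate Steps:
$V{\left(P \right)} = - 8 P$
$-2 - \left(W{\left(4,V{\left(2 \right)} \right)} + 3\right) = -2 - \left(- \frac{1}{4} + 3\right) = -2 - \frac{11}{4} = - \frac{19}{4}$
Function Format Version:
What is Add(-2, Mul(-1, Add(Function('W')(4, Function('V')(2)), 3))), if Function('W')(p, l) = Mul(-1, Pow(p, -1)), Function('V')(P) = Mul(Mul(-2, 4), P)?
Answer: Rational(-19, 4) ≈ -4.7500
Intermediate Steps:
Function('V')(P) = Mul(-8, P)
Add(-2, Mul(-1, Add(Function('W')(4, Function('V')(2)), 3))) = Add(-2, Mul(-1, Add(Mul(-1, Pow(4, -1)), 3))) = Add(-2, Mul(-1, Add(Mul(-1, Rational(1, 4)), 3))) = Add(-2, Mul(-1, Add(Rational(-1, 4), 3))) = Add(-2, Mul(-1, Rational(11, 4))) = Add(-2, Rational(-11, 4)) = Rational(-19, 4)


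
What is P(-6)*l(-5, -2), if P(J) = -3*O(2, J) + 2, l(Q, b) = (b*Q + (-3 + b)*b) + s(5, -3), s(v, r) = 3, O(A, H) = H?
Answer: 460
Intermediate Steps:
l(Q, b) = 3 + Q*b + b*(-3 + b) (l(Q, b) = (b*Q + (-3 + b)*b) + 3 = (Q*b + b*(-3 + b)) + 3 = 3 + Q*b + b*(-3 + b))
P(J) = 2 - 3*J (P(J) = -3*J + 2 = 2 - 3*J)
P(-6)*l(-5, -2) = (2 - 3*(-6))*(3 + (-2)² - 3*(-2) - 5*(-2)) = (2 + 18)*(3 + 4 + 6 + 10) = 20*23 = 460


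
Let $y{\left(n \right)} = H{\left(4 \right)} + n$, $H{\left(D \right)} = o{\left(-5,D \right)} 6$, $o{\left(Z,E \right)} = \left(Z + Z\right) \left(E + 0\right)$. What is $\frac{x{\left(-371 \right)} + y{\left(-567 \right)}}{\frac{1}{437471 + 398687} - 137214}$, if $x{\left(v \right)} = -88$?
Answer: $\frac{748361410}{114732583811} \approx 0.0065227$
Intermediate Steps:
$o{\left(Z,E \right)} = 2 E Z$ ($o{\left(Z,E \right)} = 2 Z E = 2 E Z$)
$H{\left(D \right)} = - 60 D$ ($H{\left(D \right)} = 2 D \left(-5\right) 6 = - 10 D 6 = - 60 D$)
$y{\left(n \right)} = -240 + n$ ($y{\left(n \right)} = \left(-60\right) 4 + n = -240 + n$)
$\frac{x{\left(-371 \right)} + y{\left(-567 \right)}}{\frac{1}{437471 + 398687} - 137214} = \frac{-88 - 807}{\frac{1}{437471 + 398687} - 137214} = \frac{-88 - 807}{\frac{1}{836158} - 137214} = - \frac{895}{\frac{1}{836158} - 137214} = - \frac{895}{- \frac{114732583811}{836158}} = \left(-895\right) \left(- \frac{836158}{114732583811}\right) = \frac{748361410}{114732583811}$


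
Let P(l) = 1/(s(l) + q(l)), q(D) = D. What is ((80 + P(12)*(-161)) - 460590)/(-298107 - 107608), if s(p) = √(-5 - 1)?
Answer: 11513072/10142875 - 161*I*√6/60857250 ≈ 1.1351 - 6.4802e-6*I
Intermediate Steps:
s(p) = I*√6 (s(p) = √(-6) = I*√6)
P(l) = 1/(l + I*√6) (P(l) = 1/(I*√6 + l) = 1/(l + I*√6))
((80 + P(12)*(-161)) - 460590)/(-298107 - 107608) = ((80 - 161/(12 + I*√6)) - 460590)/(-298107 - 107608) = ((80 - 161/(12 + I*√6)) - 460590)/(-405715) = (-460510 - 161/(12 + I*√6))*(-1/405715) = 92102/81143 + 161/(405715*(12 + I*√6))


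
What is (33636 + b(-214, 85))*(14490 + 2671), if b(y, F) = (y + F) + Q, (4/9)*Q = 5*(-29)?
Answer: 2277659403/4 ≈ 5.6941e+8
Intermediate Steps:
Q = -1305/4 (Q = 9*(5*(-29))/4 = (9/4)*(-145) = -1305/4 ≈ -326.25)
b(y, F) = -1305/4 + F + y (b(y, F) = (y + F) - 1305/4 = (F + y) - 1305/4 = -1305/4 + F + y)
(33636 + b(-214, 85))*(14490 + 2671) = (33636 + (-1305/4 + 85 - 214))*(14490 + 2671) = (33636 - 1821/4)*17161 = (132723/4)*17161 = 2277659403/4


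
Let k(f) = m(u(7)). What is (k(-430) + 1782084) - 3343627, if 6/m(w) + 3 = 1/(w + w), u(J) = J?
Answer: -64023347/41 ≈ -1.5615e+6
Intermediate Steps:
m(w) = 6/(-3 + 1/(2*w)) (m(w) = 6/(-3 + 1/(w + w)) = 6/(-3 + 1/(2*w)))
k(f) = -84/41 (k(f) = -12*7/(-1 + 6*7) = -12*7/(-1 + 42) = -12*7/41 = -12*7*1/41 = -84/41)
(k(-430) + 1782084) - 3343627 = (-84/41 + 1782084) - 3343627 = 73065360/41 - 3343627 = -64023347/41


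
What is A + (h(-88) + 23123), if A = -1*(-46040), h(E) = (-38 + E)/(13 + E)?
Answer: 1729117/25 ≈ 69165.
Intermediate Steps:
h(E) = (-38 + E)/(13 + E)
A = 46040
A + (h(-88) + 23123) = 46040 + ((-38 - 88)/(13 - 88) + 23123) = 46040 + (-126/(-75) + 23123) = 46040 + (-1/75*(-126) + 23123) = 46040 + (42/25 + 23123) = 46040 + 578117/25 = 1729117/25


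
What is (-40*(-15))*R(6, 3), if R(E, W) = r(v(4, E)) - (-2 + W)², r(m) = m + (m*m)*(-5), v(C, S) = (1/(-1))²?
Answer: -3000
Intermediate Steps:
v(C, S) = 1 (v(C, S) = (-1)² = 1)
r(m) = m - 5*m² (r(m) = m + m²*(-5) = m - 5*m²)
R(E, W) = -4 - (-2 + W)² (R(E, W) = 1*(1 - 5*1) - (-2 + W)² = 1*(1 - 5) - (-2 + W)² = 1*(-4) - (-2 + W)² = -4 - (-2 + W)²)
(-40*(-15))*R(6, 3) = (-40*(-15))*(-4 - (-2 + 3)²) = 600*(-4 - 1*1²) = 600*(-4 - 1*1) = 600*(-4 - 1) = 600*(-5) = -3000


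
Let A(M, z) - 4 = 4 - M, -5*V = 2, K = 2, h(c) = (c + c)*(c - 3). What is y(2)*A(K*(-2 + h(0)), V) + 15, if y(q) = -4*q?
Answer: -81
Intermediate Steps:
h(c) = 2*c*(-3 + c) (h(c) = (2*c)*(-3 + c) = 2*c*(-3 + c))
V = -⅖ (V = -⅕*2 = -⅖ ≈ -0.40000)
A(M, z) = 8 - M (A(M, z) = 4 + (4 - M) = 8 - M)
y(2)*A(K*(-2 + h(0)), V) + 15 = (-4*2)*(8 - 2*(-2 + 2*0*(-3 + 0))) + 15 = -8*(8 - 2*(-2 + 2*0*(-3))) + 15 = -8*(8 - 2*(-2 + 0)) + 15 = -8*(8 - 2*(-2)) + 15 = -8*(8 - 1*(-4)) + 15 = -8*(8 + 4) + 15 = -8*12 + 15 = -96 + 15 = -81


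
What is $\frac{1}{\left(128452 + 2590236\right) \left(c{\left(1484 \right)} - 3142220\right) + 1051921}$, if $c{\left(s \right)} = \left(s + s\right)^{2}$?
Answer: $\frac{1}{15406273085073} \approx 6.4909 \cdot 10^{-14}$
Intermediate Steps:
$c{\left(s \right)} = 4 s^{2}$ ($c{\left(s \right)} = \left(2 s\right)^{2} = 4 s^{2}$)
$\frac{1}{\left(128452 + 2590236\right) \left(c{\left(1484 \right)} - 3142220\right) + 1051921} = \frac{1}{\left(128452 + 2590236\right) \left(4 \cdot 1484^{2} - 3142220\right) + 1051921} = \frac{1}{2718688 \left(4 \cdot 2202256 - 3142220\right) + 1051921} = \frac{1}{2718688 \left(8809024 - 3142220\right) + 1051921} = \frac{1}{2718688 \cdot 5666804 + 1051921} = \frac{1}{15406272033152 + 1051921} = \frac{1}{15406273085073}$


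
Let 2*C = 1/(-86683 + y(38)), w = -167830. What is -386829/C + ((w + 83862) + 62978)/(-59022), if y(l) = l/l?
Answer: 1979073255762811/29511 ≈ 6.7062e+10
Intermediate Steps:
y(l) = 1
C = -1/173364 (C = 1/(2*(-86683 + 1)) = (1/2)/(-86682) = (1/2)*(-1/86682) = -1/173364 ≈ -5.7682e-6)
-386829/C + ((w + 83862) + 62978)/(-59022) = -386829/(-1/173364) + ((-167830 + 83862) + 62978)/(-59022) = -386829*(-173364) + (-83968 + 62978)*(-1/59022) = 67062222756 - 20990*(-1/59022) = 67062222756 + 10495/29511 = 1979073255762811/29511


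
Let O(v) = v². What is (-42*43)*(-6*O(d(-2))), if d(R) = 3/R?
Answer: 24381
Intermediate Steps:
(-42*43)*(-6*O(d(-2))) = (-42*43)*(-6*(3/(-2))²) = -(-10836)*(3*(-½))² = -(-10836)*(-3/2)² = -(-10836)*9/4 = -1806*(-27/2) = 24381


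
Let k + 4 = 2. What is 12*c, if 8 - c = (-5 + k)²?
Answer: -492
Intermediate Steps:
k = -2 (k = -4 + 2 = -2)
c = -41 (c = 8 - (-5 - 2)² = 8 - 1*(-7)² = 8 - 1*49 = 8 - 49 = -41)
12*c = 12*(-41) = -492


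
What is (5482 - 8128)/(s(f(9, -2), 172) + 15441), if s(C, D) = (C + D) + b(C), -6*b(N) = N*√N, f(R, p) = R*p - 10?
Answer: -371141190/2186035513 + 222264*I*√7/2186035513 ≈ -0.16978 + 0.00026901*I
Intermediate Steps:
f(R, p) = -10 + R*p
b(N) = -N^(3/2)/6 (b(N) = -N*√N/6 = -N^(3/2)/6)
s(C, D) = C + D - C^(3/2)/6 (s(C, D) = (C + D) - C^(3/2)/6 = C + D - C^(3/2)/6)
(5482 - 8128)/(s(f(9, -2), 172) + 15441) = (5482 - 8128)/(((-10 + 9*(-2)) + 172 - (-10 + 9*(-2))^(3/2)/6) + 15441) = -2646/(((-10 - 18) + 172 - (-10 - 18)^(3/2)/6) + 15441) = -2646/((-28 + 172 - (-28)*I*√7/3) + 15441) = -2646/((-28 + 172 + 28*I*√7/3) + 15441) = -2646/((144 + 28*I*√7/3) + 15441) = -2646/(15585 + 28*I*√7/3)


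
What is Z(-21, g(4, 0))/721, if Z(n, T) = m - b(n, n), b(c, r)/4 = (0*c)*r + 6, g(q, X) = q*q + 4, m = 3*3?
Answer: -15/721 ≈ -0.020804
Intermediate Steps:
m = 9
g(q, X) = 4 + q**2 (g(q, X) = q**2 + 4 = 4 + q**2)
b(c, r) = 24 (b(c, r) = 4*((0*c)*r + 6) = 4*(0*r + 6) = 4*(0 + 6) = 4*6 = 24)
Z(n, T) = -15 (Z(n, T) = 9 - 1*24 = 9 - 24 = -15)
Z(-21, g(4, 0))/721 = -15/721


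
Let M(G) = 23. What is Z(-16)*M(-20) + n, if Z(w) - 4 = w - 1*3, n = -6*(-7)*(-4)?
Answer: -513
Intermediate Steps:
n = -168 (n = 42*(-4) = -168)
Z(w) = 1 + w (Z(w) = 4 + (w - 1*3) = 4 + (w - 3) = 4 + (-3 + w) = 1 + w)
Z(-16)*M(-20) + n = (1 - 16)*23 - 168 = -15*23 - 168 = -345 - 168 = -513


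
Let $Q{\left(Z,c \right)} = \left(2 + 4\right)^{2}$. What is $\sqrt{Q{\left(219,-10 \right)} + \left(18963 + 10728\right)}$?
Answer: $9 \sqrt{367} \approx 172.42$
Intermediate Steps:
$Q{\left(Z,c \right)} = 36$ ($Q{\left(Z,c \right)} = 6^{2} = 36$)
$\sqrt{Q{\left(219,-10 \right)} + \left(18963 + 10728\right)} = \sqrt{36 + \left(18963 + 10728\right)} = \sqrt{36 + 29691} = \sqrt{29727} = 9 \sqrt{367}$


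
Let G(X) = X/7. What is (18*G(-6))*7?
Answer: -108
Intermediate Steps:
G(X) = X/7 (G(X) = X*(1/7) = X/7)
(18*G(-6))*7 = (18*((1/7)*(-6)))*7 = (18*(-6/7))*7 = -108/7*7 = -108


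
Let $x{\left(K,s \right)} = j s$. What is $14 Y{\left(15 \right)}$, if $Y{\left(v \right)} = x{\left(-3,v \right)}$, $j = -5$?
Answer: $-1050$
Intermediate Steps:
$x{\left(K,s \right)} = - 5 s$
$Y{\left(v \right)} = - 5 v$
$14 Y{\left(15 \right)} = 14 \left(\left(-5\right) 15\right) = 14 \left(-75\right) = -1050$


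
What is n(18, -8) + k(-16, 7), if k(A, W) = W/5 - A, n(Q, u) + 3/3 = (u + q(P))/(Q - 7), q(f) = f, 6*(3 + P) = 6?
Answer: 852/55 ≈ 15.491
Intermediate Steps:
P = -2 (P = -3 + (1/6)*6 = -3 + 1 = -2)
n(Q, u) = -1 + (-2 + u)/(-7 + Q) (n(Q, u) = -1 + (u - 2)/(Q - 7) = -1 + (-2 + u)/(-7 + Q))
k(A, W) = -A + W/5 (k(A, W) = W*(1/5) - A = W/5 - A = -A + W/5)
n(18, -8) + k(-16, 7) = (5 - 8 - 1*18)/(-7 + 18) + (-1*(-16) + (1/5)*7) = (5 - 8 - 18)/11 + (16 + 7/5) = (1/11)*(-21) + 87/5 = -21/11 + 87/5 = 852/55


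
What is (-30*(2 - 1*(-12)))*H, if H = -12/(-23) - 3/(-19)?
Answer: -124740/437 ≈ -285.45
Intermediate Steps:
H = 297/437 (H = -12*(-1/23) - 3*(-1/19) = 12/23 + 3/19 = 297/437 ≈ 0.67963)
(-30*(2 - 1*(-12)))*H = -30*(2 - 1*(-12))*(297/437) = -30*(2 + 12)*(297/437) = -30*14*(297/437) = -420*297/437 = -124740/437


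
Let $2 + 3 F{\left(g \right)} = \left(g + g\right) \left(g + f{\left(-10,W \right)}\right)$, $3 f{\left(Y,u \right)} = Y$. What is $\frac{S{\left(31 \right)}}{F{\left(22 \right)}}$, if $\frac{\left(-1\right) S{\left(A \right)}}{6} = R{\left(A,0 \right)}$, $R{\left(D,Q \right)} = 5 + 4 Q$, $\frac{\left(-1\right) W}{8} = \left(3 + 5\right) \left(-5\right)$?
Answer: $- \frac{135}{1229} \approx -0.10985$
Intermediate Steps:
$W = 320$ ($W = - 8 \left(3 + 5\right) \left(-5\right) = - 8 \cdot 8 \left(-5\right) = \left(-8\right) \left(-40\right) = 320$)
$f{\left(Y,u \right)} = \frac{Y}{3}$
$S{\left(A \right)} = -30$ ($S{\left(A \right)} = - 6 \left(5 + 4 \cdot 0\right) = - 6 \left(5 + 0\right) = \left(-6\right) 5 = -30$)
$F{\left(g \right)} = - \frac{2}{3} + \frac{2 g \left(- \frac{10}{3} + g\right)}{3}$ ($F{\left(g \right)} = - \frac{2}{3} + \frac{\left(g + g\right) \left(g + \frac{1}{3} \left(-10\right)\right)}{3} = - \frac{2}{3} + \frac{2 g \left(g - \frac{10}{3}\right)}{3} = - \frac{2}{3} + \frac{2 g \left(- \frac{10}{3} + g\right)}{3}$)
$\frac{S{\left(31 \right)}}{F{\left(22 \right)}} = - \frac{30}{- \frac{2}{3} - \frac{440}{9} + \frac{2 \cdot 22^{2}}{3}} = - \frac{30}{- \frac{2}{3} - \frac{440}{9} + \frac{2}{3} \cdot 484} = - \frac{30}{- \frac{2}{3} - \frac{440}{9} + \frac{968}{3}} = - \frac{30}{\frac{2458}{9}} = \left(-30\right) \frac{9}{2458} = - \frac{135}{1229}$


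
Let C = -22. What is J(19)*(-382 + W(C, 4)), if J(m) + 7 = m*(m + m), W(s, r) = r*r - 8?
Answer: -267410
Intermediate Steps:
W(s, r) = -8 + r² (W(s, r) = r² - 8 = -8 + r²)
J(m) = -7 + 2*m² (J(m) = -7 + m*(m + m) = -7 + m*(2*m) = -7 + 2*m²)
J(19)*(-382 + W(C, 4)) = (-7 + 2*19²)*(-382 + (-8 + 4²)) = (-7 + 2*361)*(-382 + (-8 + 16)) = (-7 + 722)*(-382 + 8) = 715*(-374) = -267410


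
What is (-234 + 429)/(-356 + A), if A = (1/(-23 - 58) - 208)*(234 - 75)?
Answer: -5265/902609 ≈ -0.0058331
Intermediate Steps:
A = -892997/27 (A = (1/(-81) - 208)*159 = (-1/81 - 208)*159 = -16849/81*159 = -892997/27 ≈ -33074.)
(-234 + 429)/(-356 + A) = (-234 + 429)/(-356 - 892997/27) = 195/(-902609/27) = 195*(-27/902609) = -5265/902609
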